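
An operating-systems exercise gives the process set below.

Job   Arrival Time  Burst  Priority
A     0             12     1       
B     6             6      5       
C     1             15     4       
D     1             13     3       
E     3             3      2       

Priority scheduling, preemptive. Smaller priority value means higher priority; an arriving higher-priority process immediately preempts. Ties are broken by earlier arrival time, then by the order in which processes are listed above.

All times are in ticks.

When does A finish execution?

12

Timeline: | A 0-12 | E 12-15 | D 15-28 | C 28-43 | B 43-49 |
Completion: A=12  B=49  C=43  D=28  E=15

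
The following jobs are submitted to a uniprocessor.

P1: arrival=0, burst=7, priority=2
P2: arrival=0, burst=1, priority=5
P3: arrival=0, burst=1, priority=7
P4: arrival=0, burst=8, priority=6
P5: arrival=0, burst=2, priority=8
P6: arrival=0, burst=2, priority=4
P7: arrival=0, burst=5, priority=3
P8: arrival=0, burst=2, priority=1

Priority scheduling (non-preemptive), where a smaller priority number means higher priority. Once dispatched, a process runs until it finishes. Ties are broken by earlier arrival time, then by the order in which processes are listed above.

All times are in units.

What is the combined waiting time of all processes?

109

Timeline: | P8 0-2 | P1 2-9 | P7 9-14 | P6 14-16 | P2 16-17 | P4 17-25 | P3 25-26 | P5 26-28 |
Completion: P1=9  P2=17  P3=26  P4=25  P5=28  P6=16  P7=14  P8=2
Waiting = turnaround − burst: P1=2, P2=16, P3=25, P4=17, P5=26, P6=14, P7=9, P8=0
Total waiting = 2 + 16 + 25 + 17 + 26 + 14 + 9 + 0 = 109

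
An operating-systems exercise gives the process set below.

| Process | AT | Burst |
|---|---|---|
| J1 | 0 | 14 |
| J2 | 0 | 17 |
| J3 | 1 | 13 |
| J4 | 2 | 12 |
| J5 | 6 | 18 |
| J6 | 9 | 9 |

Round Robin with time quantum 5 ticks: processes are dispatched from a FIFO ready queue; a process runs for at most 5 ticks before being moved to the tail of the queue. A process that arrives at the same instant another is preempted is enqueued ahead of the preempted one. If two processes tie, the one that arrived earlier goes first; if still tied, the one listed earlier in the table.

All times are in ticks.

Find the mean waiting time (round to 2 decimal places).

53.83

Schedule: | J1 0-5 | J2 5-10 | J3 10-15 | J4 15-20 | J1 20-25 | J5 25-30 | J6 30-35 | J2 35-40 | J3 40-45 | J4 45-50 | J1 50-54 | J5 54-59 | J6 59-63 | J2 63-68 | J3 68-71 | J4 71-73 | J5 73-78 | J2 78-80 | J5 80-83 |
Completion: J1=54  J2=80  J3=71  J4=73  J5=83  J6=63
Waiting times: J1=40, J2=63, J3=57, J4=59, J5=59, J6=45
Average waiting = (40+63+57+59+59+45) / 6 = 323/6 = 53.83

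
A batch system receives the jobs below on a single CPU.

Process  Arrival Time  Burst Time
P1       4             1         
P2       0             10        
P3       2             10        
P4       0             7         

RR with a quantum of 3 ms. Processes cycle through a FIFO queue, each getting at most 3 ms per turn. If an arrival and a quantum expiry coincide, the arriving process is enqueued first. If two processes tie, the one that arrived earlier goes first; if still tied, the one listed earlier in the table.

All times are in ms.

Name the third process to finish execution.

Schedule: | P2 0-3 | P4 3-6 | P3 6-9 | P2 9-12 | P1 12-13 | P4 13-16 | P3 16-19 | P2 19-22 | P4 22-23 | P3 23-26 | P2 26-27 | P3 27-28 |
Completion: P1=13  P2=27  P3=28  P4=23
Turnaround (C−A): P1=9  P2=27  P3=26  P4=23
Finish order: P1 → P4 → P2 → P3

P2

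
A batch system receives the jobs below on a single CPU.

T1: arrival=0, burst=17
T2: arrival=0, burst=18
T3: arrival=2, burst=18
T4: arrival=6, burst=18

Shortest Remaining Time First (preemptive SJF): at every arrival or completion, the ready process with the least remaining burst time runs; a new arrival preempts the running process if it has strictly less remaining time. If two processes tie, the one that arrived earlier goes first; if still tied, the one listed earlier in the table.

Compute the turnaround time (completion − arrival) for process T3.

51

Timeline: | T1 0-17 | T2 17-35 | T3 35-53 | T4 53-71 |
Completion: T1=17  T2=35  T3=53  T4=71
Turnaround (C−A): T1=17  T2=35  T3=51  T4=65
Turnaround(T3) = completion − arrival = 53 − 2 = 51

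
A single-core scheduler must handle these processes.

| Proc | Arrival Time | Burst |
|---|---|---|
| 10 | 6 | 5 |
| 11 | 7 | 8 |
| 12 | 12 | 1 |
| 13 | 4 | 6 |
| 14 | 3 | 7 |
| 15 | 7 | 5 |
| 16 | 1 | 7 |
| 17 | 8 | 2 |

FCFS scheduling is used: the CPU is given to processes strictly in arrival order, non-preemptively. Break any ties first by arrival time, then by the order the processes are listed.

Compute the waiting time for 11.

19

Timeline: | idle 0-1 | 16 1-8 | 14 8-15 | 13 15-21 | 10 21-26 | 11 26-34 | 15 34-39 | 17 39-41 | 12 41-42 |
Completion: 10=26  11=34  12=42  13=21  14=15  15=39  16=8  17=41
Turnaround (C−A): 10=20  11=27  12=30  13=17  14=12  15=32  16=7  17=33
Waiting(11) = turnaround − burst = 27 − 8 = 19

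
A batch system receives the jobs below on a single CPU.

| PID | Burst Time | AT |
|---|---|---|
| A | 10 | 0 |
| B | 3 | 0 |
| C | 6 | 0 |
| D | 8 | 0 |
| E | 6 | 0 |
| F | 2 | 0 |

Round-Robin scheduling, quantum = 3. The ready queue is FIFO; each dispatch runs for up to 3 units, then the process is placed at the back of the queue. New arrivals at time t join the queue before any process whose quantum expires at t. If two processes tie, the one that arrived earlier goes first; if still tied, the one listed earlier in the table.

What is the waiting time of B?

3

Schedule: | A 0-3 | B 3-6 | C 6-9 | D 9-12 | E 12-15 | F 15-17 | A 17-20 | C 20-23 | D 23-26 | E 26-29 | A 29-32 | D 32-34 | A 34-35 |
Completion: A=35  B=6  C=23  D=34  E=29  F=17
Turnaround (C−A): A=35  B=6  C=23  D=34  E=29  F=17
Waiting(B) = turnaround − burst = 6 − 3 = 3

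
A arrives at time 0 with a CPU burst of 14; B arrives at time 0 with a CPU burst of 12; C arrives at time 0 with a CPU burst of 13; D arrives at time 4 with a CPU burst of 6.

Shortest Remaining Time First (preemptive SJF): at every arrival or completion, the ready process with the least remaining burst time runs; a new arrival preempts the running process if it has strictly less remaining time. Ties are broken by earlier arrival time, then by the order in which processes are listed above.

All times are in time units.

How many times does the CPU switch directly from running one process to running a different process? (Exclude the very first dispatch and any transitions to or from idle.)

Timeline: | B 0-4 | D 4-10 | B 10-18 | C 18-31 | A 31-45 |
Completion: A=45  B=18  C=31  D=10
Turnaround (C−A): A=45  B=18  C=31  D=6

4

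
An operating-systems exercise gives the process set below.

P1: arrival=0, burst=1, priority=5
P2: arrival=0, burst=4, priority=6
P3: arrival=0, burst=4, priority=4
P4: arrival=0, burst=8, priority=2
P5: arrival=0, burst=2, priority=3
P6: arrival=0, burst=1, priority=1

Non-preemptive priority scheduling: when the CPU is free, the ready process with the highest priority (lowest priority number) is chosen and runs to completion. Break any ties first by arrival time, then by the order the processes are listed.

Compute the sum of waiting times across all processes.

Schedule: | P6 0-1 | P4 1-9 | P5 9-11 | P3 11-15 | P1 15-16 | P2 16-20 |
Completion: P1=16  P2=20  P3=15  P4=9  P5=11  P6=1
Waiting = turnaround − burst: P1=15, P2=16, P3=11, P4=1, P5=9, P6=0
Total waiting = 15 + 16 + 11 + 1 + 9 + 0 = 52

52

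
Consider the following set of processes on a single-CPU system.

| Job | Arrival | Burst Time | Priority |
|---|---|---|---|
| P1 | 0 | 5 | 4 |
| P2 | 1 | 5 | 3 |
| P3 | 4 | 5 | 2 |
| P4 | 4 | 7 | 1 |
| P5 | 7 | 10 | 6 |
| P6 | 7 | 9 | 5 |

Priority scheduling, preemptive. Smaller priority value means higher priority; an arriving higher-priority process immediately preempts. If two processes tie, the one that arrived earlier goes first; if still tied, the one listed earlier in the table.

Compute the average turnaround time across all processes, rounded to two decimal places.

19.33

Timeline: | P1 0-1 | P2 1-4 | P4 4-11 | P3 11-16 | P2 16-18 | P1 18-22 | P6 22-31 | P5 31-41 |
Completion: P1=22  P2=18  P3=16  P4=11  P5=41  P6=31
Turnaround times: P1=22, P2=17, P3=12, P4=7, P5=34, P6=24
Average turnaround = (22+17+12+7+34+24) / 6 = 116/6 = 19.33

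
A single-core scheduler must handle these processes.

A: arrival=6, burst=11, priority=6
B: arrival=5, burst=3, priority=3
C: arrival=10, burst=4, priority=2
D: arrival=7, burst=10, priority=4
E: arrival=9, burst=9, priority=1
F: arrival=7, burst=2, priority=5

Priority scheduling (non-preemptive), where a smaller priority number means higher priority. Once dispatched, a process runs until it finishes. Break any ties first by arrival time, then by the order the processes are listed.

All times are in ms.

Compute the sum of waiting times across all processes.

78

Schedule: | idle 0-5 | B 5-8 | D 8-18 | E 18-27 | C 27-31 | F 31-33 | A 33-44 |
Completion: A=44  B=8  C=31  D=18  E=27  F=33
Waiting = turnaround − burst: A=27, B=0, C=17, D=1, E=9, F=24
Total waiting = 27 + 0 + 17 + 1 + 9 + 24 = 78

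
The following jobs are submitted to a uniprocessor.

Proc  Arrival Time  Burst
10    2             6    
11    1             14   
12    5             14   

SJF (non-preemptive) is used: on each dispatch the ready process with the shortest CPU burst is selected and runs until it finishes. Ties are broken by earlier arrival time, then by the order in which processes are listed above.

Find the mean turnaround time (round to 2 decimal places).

21.00

Gantt: | idle 0-1 | 11 1-15 | 10 15-21 | 12 21-35 |
Completion: 10=21  11=15  12=35
Turnaround times: 10=19, 11=14, 12=30
Average turnaround = (19+14+30) / 3 = 63/3 = 21.00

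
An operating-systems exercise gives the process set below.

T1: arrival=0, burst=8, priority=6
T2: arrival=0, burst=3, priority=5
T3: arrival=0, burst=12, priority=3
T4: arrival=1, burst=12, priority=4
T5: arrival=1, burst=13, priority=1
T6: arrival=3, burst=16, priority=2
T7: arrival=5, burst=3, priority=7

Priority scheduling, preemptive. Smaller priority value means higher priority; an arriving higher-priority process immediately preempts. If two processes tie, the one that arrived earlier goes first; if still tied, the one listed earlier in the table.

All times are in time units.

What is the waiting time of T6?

Gantt: | T3 0-1 | T5 1-14 | T6 14-30 | T3 30-41 | T4 41-53 | T2 53-56 | T1 56-64 | T7 64-67 |
Completion: T1=64  T2=56  T3=41  T4=53  T5=14  T6=30  T7=67
Turnaround (C−A): T1=64  T2=56  T3=41  T4=52  T5=13  T6=27  T7=62
Waiting(T6) = turnaround − burst = 27 − 16 = 11

11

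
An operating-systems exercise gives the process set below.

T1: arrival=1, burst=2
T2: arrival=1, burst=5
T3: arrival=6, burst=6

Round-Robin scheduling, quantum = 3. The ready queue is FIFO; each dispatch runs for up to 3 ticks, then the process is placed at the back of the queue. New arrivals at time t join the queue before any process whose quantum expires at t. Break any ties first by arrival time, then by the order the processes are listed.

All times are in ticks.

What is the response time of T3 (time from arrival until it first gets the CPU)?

Schedule: | idle 0-1 | T1 1-3 | T2 3-6 | T3 6-9 | T2 9-11 | T3 11-14 |
Completion: T1=3  T2=11  T3=14
Response(T3) = first start − arrival = 6 − 6 = 0

0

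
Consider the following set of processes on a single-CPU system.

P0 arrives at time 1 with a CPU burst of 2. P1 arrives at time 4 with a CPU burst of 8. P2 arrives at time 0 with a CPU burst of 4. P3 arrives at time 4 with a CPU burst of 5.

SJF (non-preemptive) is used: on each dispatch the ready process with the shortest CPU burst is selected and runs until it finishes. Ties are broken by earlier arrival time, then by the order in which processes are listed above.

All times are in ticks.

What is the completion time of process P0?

Gantt: | P2 0-4 | P0 4-6 | P3 6-11 | P1 11-19 |
Completion: P0=6  P1=19  P2=4  P3=11
Turnaround (C−A): P0=5  P1=15  P2=4  P3=7

6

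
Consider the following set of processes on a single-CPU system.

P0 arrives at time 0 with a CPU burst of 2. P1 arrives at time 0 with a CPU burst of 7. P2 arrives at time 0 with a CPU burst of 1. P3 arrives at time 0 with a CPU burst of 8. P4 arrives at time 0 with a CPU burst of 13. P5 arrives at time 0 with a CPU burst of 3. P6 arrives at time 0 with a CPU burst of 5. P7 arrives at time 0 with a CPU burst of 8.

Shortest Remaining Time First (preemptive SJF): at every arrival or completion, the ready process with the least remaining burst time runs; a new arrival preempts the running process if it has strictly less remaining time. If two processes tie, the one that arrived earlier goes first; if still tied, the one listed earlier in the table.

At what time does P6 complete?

Gantt: | P2 0-1 | P0 1-3 | P5 3-6 | P6 6-11 | P1 11-18 | P3 18-26 | P7 26-34 | P4 34-47 |
Completion: P0=3  P1=18  P2=1  P3=26  P4=47  P5=6  P6=11  P7=34
Turnaround (C−A): P0=3  P1=18  P2=1  P3=26  P4=47  P5=6  P6=11  P7=34

11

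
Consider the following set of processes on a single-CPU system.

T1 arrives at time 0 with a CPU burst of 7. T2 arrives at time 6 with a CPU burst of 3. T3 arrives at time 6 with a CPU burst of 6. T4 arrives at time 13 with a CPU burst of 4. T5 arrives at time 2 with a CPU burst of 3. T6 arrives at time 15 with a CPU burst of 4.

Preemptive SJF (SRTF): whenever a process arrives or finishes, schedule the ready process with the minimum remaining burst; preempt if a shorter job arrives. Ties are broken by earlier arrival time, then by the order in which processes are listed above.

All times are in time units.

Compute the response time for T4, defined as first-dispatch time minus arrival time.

0

Gantt: | T1 0-2 | T5 2-5 | T1 5-6 | T2 6-9 | T1 9-13 | T4 13-17 | T6 17-21 | T3 21-27 |
Completion: T1=13  T2=9  T3=27  T4=17  T5=5  T6=21
Turnaround (C−A): T1=13  T2=3  T3=21  T4=4  T5=3  T6=6
Response(T4) = first start − arrival = 13 − 13 = 0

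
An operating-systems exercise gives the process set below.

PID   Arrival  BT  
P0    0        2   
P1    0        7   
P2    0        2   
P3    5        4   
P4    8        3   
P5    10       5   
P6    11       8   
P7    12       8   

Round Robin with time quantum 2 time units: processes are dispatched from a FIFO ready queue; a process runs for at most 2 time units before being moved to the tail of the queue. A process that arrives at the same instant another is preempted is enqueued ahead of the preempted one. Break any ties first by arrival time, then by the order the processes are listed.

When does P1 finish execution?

24

Schedule: | P0 0-2 | P1 2-4 | P2 4-6 | P1 6-8 | P3 8-10 | P4 10-12 | P1 12-14 | P5 14-16 | P3 16-18 | P6 18-20 | P7 20-22 | P4 22-23 | P1 23-24 | P5 24-26 | P6 26-28 | P7 28-30 | P5 30-31 | P6 31-33 | P7 33-35 | P6 35-37 | P7 37-39 |
Completion: P0=2  P1=24  P2=6  P3=18  P4=23  P5=31  P6=37  P7=39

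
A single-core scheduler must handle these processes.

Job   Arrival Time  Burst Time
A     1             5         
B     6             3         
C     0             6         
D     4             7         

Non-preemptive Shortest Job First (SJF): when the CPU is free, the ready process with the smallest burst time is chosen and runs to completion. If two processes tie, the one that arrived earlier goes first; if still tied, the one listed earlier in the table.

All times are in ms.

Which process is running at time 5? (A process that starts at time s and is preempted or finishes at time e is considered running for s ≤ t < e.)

C

Gantt: | C 0-6 | B 6-9 | A 9-14 | D 14-21 |
Completion: A=14  B=9  C=6  D=21
Turnaround (C−A): A=13  B=3  C=6  D=17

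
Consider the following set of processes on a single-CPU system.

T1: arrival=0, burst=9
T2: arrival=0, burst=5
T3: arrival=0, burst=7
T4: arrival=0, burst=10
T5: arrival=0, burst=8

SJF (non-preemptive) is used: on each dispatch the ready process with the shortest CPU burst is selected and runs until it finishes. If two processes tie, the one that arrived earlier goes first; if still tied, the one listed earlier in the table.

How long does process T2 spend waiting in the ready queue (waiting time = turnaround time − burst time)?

Timeline: | T2 0-5 | T3 5-12 | T5 12-20 | T1 20-29 | T4 29-39 |
Completion: T1=29  T2=5  T3=12  T4=39  T5=20
Turnaround (C−A): T1=29  T2=5  T3=12  T4=39  T5=20
Waiting(T2) = turnaround − burst = 5 − 5 = 0

0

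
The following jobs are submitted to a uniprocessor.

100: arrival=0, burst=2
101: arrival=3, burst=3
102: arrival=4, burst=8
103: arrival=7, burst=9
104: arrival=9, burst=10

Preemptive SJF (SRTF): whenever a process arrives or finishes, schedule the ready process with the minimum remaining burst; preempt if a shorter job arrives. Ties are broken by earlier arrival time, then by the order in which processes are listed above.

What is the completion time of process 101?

Timeline: | 100 0-2 | idle 2-3 | 101 3-6 | 102 6-14 | 103 14-23 | 104 23-33 |
Completion: 100=2  101=6  102=14  103=23  104=33
Turnaround (C−A): 100=2  101=3  102=10  103=16  104=24

6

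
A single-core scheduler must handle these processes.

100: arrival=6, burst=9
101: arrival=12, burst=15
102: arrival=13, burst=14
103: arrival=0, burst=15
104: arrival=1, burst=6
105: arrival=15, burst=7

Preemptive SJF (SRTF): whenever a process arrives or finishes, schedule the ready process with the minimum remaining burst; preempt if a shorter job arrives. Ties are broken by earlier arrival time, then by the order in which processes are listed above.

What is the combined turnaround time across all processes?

Schedule: | 103 0-1 | 104 1-7 | 100 7-16 | 105 16-23 | 103 23-37 | 102 37-51 | 101 51-66 |
Completion: 100=16  101=66  102=51  103=37  104=7  105=23
Turnaround = completion − arrival: 100=10, 101=54, 102=38, 103=37, 104=6, 105=8
Total turnaround = 10 + 54 + 38 + 37 + 6 + 8 = 153

153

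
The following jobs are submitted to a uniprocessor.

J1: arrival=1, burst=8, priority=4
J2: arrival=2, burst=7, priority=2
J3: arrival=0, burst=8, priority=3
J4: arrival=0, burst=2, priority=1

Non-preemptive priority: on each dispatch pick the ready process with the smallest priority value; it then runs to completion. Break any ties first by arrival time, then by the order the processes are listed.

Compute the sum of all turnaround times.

Gantt: | J4 0-2 | J2 2-9 | J3 9-17 | J1 17-25 |
Completion: J1=25  J2=9  J3=17  J4=2
Turnaround (C−A): J1=24  J2=7  J3=17  J4=2
Turnaround = completion − arrival: J1=24, J2=7, J3=17, J4=2
Total turnaround = 24 + 7 + 17 + 2 = 50

50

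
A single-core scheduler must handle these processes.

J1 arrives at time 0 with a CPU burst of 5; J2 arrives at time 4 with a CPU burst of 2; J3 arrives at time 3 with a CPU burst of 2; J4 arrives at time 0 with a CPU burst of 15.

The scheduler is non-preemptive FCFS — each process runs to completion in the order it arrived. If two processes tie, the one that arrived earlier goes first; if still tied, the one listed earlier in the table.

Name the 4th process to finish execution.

J2

Schedule: | J1 0-5 | J4 5-20 | J3 20-22 | J2 22-24 |
Completion: J1=5  J2=24  J3=22  J4=20
Turnaround (C−A): J1=5  J2=20  J3=19  J4=20
Finish order: J1 → J4 → J3 → J2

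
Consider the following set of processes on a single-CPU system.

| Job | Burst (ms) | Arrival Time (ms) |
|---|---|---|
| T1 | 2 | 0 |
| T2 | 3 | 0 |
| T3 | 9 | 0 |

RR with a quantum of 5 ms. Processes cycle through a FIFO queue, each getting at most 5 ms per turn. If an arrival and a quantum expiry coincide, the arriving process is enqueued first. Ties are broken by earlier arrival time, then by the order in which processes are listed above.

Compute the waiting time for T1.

Schedule: | T1 0-2 | T2 2-5 | T3 5-14 |
Completion: T1=2  T2=5  T3=14
Turnaround (C−A): T1=2  T2=5  T3=14
Waiting(T1) = turnaround − burst = 2 − 2 = 0

0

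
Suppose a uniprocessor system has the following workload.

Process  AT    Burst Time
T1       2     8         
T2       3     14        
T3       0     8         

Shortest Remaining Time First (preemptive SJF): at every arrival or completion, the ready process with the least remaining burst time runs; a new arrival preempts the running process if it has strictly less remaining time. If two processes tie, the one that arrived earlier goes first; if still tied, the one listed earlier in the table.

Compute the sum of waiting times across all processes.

19

Gantt: | T3 0-8 | T1 8-16 | T2 16-30 |
Completion: T1=16  T2=30  T3=8
Waiting = turnaround − burst: T1=6, T2=13, T3=0
Total waiting = 6 + 13 + 0 = 19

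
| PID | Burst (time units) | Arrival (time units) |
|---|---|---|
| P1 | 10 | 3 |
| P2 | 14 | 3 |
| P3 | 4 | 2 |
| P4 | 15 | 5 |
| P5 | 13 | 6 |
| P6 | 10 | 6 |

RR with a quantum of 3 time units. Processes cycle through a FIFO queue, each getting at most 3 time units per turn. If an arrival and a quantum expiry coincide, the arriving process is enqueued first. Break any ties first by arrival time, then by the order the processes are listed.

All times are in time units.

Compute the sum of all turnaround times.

303

Timeline: | idle 0-2 | P3 2-5 | P1 5-8 | P2 8-11 | P4 11-14 | P3 14-15 | P5 15-18 | P6 18-21 | P1 21-24 | P2 24-27 | P4 27-30 | P5 30-33 | P6 33-36 | P1 36-39 | P2 39-42 | P4 42-45 | P5 45-48 | P6 48-51 | P1 51-52 | P2 52-55 | P4 55-58 | P5 58-61 | P6 61-62 | P2 62-64 | P4 64-67 | P5 67-68 |
Completion: P1=52  P2=64  P3=15  P4=67  P5=68  P6=62
Turnaround (C−A): P1=49  P2=61  P3=13  P4=62  P5=62  P6=56
Turnaround = completion − arrival: P1=49, P2=61, P3=13, P4=62, P5=62, P6=56
Total turnaround = 49 + 61 + 13 + 62 + 62 + 56 = 303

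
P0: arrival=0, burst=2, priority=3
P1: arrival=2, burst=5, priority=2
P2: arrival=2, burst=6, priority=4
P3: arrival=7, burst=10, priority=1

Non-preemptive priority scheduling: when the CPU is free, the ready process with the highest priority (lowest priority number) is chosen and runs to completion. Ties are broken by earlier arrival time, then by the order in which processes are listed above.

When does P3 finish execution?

Timeline: | P0 0-2 | P1 2-7 | P3 7-17 | P2 17-23 |
Completion: P0=2  P1=7  P2=23  P3=17
Turnaround (C−A): P0=2  P1=5  P2=21  P3=10

17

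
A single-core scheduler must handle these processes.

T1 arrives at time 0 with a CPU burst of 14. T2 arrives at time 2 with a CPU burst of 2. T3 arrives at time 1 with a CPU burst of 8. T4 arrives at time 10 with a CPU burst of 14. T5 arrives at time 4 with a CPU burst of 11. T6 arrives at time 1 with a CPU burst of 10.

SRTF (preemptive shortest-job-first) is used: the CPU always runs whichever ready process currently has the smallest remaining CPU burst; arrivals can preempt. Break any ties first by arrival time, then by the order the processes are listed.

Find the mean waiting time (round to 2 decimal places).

15.83

Schedule: | T1 0-1 | T3 1-2 | T2 2-4 | T3 4-11 | T6 11-21 | T5 21-32 | T1 32-45 | T4 45-59 |
Completion: T1=45  T2=4  T3=11  T4=59  T5=32  T6=21
Waiting times: T1=31, T2=0, T3=2, T4=35, T5=17, T6=10
Average waiting = (31+0+2+35+17+10) / 6 = 95/6 = 15.83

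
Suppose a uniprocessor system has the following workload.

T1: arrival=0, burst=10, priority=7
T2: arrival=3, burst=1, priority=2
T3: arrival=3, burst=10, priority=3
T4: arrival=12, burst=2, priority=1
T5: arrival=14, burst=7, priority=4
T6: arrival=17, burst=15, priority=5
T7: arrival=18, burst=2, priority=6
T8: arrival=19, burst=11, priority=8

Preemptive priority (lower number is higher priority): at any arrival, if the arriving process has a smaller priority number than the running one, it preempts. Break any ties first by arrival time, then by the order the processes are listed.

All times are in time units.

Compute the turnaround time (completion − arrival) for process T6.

21

Gantt: | T1 0-3 | T2 3-4 | T3 4-12 | T4 12-14 | T3 14-16 | T5 16-23 | T6 23-38 | T7 38-40 | T1 40-47 | T8 47-58 |
Completion: T1=47  T2=4  T3=16  T4=14  T5=23  T6=38  T7=40  T8=58
Turnaround (C−A): T1=47  T2=1  T3=13  T4=2  T5=9  T6=21  T7=22  T8=39
Turnaround(T6) = completion − arrival = 38 − 17 = 21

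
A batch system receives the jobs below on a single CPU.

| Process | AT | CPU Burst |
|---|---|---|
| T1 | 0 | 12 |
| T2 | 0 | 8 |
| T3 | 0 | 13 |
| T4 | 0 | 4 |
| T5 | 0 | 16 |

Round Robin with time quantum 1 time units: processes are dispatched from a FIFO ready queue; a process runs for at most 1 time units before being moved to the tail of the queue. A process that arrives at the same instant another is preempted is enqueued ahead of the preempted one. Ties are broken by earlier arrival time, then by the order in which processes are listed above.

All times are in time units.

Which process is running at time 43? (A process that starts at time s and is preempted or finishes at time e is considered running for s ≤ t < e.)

T3

Gantt: | T1 0-1 | T2 1-2 | T3 2-3 | T4 3-4 | T5 4-5 | T1 5-6 | T2 6-7 | T3 7-8 | T4 8-9 | T5 9-10 | T1 10-11 | T2 11-12 | T3 12-13 | T4 13-14 | T5 14-15 | T1 15-16 | T2 16-17 | T3 17-18 | T4 18-19 | T5 19-20 | T1 20-21 | T2 21-22 | T3 22-23 | T5 23-24 | T1 24-25 | T2 25-26 | T3 26-27 | T5 27-28 | T1 28-29 | T2 29-30 | T3 30-31 | T5 31-32 | T1 32-33 | T2 33-34 | T3 34-35 | T5 35-36 | T1 36-37 | T3 37-38 | T5 38-39 | T1 39-40 | T3 40-41 | T5 41-42 | T1 42-43 | T3 43-44 | T5 44-45 | T1 45-46 | T3 46-47 | T5 47-48 | T3 48-49 | T5 49-53 |
Completion: T1=46  T2=34  T3=49  T4=19  T5=53
Turnaround (C−A): T1=46  T2=34  T3=49  T4=19  T5=53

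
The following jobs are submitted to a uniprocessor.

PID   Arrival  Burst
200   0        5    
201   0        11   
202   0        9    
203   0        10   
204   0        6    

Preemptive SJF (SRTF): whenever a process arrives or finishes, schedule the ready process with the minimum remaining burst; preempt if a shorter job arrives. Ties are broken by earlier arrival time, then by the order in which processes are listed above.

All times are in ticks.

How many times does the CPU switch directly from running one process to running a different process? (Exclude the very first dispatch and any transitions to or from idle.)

4

Timeline: | 200 0-5 | 204 5-11 | 202 11-20 | 203 20-30 | 201 30-41 |
Completion: 200=5  201=41  202=20  203=30  204=11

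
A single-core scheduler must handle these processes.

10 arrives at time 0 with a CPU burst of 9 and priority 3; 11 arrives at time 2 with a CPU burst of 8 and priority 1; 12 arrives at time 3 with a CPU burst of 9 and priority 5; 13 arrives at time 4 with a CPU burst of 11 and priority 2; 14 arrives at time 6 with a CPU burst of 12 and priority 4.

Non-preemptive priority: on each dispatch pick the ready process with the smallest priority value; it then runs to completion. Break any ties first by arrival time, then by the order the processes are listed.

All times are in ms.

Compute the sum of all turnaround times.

128

Timeline: | 10 0-9 | 11 9-17 | 13 17-28 | 14 28-40 | 12 40-49 |
Completion: 10=9  11=17  12=49  13=28  14=40
Turnaround (C−A): 10=9  11=15  12=46  13=24  14=34
Turnaround = completion − arrival: 10=9, 11=15, 12=46, 13=24, 14=34
Total turnaround = 9 + 15 + 46 + 24 + 34 = 128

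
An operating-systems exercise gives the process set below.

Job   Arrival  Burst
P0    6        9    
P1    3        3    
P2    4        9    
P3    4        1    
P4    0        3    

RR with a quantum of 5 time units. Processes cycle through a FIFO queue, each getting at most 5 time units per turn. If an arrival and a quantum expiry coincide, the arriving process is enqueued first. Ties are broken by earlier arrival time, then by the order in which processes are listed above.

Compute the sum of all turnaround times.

50

Gantt: | P4 0-3 | P1 3-6 | P2 6-11 | P3 11-12 | P0 12-17 | P2 17-21 | P0 21-25 |
Completion: P0=25  P1=6  P2=21  P3=12  P4=3
Turnaround = completion − arrival: P0=19, P1=3, P2=17, P3=8, P4=3
Total turnaround = 19 + 3 + 17 + 8 + 3 = 50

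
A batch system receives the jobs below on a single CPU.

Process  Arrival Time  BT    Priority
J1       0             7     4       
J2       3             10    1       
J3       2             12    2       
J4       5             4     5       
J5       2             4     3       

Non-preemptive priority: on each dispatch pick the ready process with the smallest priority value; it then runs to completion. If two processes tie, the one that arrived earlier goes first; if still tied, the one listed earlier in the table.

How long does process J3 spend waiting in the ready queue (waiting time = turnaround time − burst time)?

Timeline: | J1 0-7 | J2 7-17 | J3 17-29 | J5 29-33 | J4 33-37 |
Completion: J1=7  J2=17  J3=29  J4=37  J5=33
Turnaround (C−A): J1=7  J2=14  J3=27  J4=32  J5=31
Waiting(J3) = turnaround − burst = 27 − 12 = 15

15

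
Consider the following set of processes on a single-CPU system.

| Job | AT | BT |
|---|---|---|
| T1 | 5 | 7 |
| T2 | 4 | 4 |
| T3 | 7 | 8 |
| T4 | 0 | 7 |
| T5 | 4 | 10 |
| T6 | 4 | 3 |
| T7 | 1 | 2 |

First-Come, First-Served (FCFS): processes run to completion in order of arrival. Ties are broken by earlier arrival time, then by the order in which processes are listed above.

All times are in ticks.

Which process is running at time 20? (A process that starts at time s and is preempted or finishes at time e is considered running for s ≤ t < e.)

Schedule: | T4 0-7 | T7 7-9 | T2 9-13 | T5 13-23 | T6 23-26 | T1 26-33 | T3 33-41 |
Completion: T1=33  T2=13  T3=41  T4=7  T5=23  T6=26  T7=9
Turnaround (C−A): T1=28  T2=9  T3=34  T4=7  T5=19  T6=22  T7=8

T5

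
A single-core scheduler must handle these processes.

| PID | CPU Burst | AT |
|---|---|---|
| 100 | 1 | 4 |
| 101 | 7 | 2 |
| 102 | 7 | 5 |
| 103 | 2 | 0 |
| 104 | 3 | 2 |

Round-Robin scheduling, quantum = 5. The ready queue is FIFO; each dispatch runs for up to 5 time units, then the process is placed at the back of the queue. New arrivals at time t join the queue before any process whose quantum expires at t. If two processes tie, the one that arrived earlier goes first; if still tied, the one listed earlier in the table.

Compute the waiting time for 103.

Timeline: | 103 0-2 | 101 2-7 | 104 7-10 | 100 10-11 | 102 11-16 | 101 16-18 | 102 18-20 |
Completion: 100=11  101=18  102=20  103=2  104=10
Waiting(103) = turnaround − burst = 2 − 2 = 0

0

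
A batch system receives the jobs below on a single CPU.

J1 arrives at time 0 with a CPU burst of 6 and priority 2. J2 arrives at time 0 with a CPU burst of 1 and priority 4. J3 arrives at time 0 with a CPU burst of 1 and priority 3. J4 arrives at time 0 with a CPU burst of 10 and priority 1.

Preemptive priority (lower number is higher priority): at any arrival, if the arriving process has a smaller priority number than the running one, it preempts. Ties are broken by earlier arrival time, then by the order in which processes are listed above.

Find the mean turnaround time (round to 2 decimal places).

Gantt: | J4 0-10 | J1 10-16 | J3 16-17 | J2 17-18 |
Completion: J1=16  J2=18  J3=17  J4=10
Turnaround (C−A): J1=16  J2=18  J3=17  J4=10
Turnaround times: J1=16, J2=18, J3=17, J4=10
Average turnaround = (16+18+17+10) / 4 = 61/4 = 15.25

15.25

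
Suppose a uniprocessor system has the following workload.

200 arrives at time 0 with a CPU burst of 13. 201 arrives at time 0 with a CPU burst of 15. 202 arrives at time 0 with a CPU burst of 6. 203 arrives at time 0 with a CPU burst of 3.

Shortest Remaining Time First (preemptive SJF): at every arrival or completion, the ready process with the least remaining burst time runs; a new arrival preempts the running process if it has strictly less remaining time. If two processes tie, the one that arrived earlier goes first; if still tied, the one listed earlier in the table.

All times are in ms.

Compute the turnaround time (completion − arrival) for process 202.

Gantt: | 203 0-3 | 202 3-9 | 200 9-22 | 201 22-37 |
Completion: 200=22  201=37  202=9  203=3
Turnaround (C−A): 200=22  201=37  202=9  203=3
Turnaround(202) = completion − arrival = 9 − 0 = 9

9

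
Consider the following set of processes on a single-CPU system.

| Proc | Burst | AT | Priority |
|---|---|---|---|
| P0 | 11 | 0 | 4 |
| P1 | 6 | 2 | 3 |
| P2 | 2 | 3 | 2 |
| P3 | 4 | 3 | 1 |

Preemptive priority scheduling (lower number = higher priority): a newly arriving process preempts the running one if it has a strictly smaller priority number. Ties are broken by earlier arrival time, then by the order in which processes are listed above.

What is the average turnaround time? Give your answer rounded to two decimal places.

11.25

Gantt: | P0 0-2 | P1 2-3 | P3 3-7 | P2 7-9 | P1 9-14 | P0 14-23 |
Completion: P0=23  P1=14  P2=9  P3=7
Turnaround times: P0=23, P1=12, P2=6, P3=4
Average turnaround = (23+12+6+4) / 4 = 45/4 = 11.25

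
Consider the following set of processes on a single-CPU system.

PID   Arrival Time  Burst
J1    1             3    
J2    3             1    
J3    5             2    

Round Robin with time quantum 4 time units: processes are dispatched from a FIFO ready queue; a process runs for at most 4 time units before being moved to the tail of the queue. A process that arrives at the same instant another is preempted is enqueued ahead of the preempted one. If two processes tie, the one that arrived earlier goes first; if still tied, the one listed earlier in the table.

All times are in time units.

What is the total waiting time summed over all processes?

Gantt: | idle 0-1 | J1 1-4 | J2 4-5 | J3 5-7 |
Completion: J1=4  J2=5  J3=7
Waiting = turnaround − burst: J1=0, J2=1, J3=0
Total waiting = 0 + 1 + 0 = 1

1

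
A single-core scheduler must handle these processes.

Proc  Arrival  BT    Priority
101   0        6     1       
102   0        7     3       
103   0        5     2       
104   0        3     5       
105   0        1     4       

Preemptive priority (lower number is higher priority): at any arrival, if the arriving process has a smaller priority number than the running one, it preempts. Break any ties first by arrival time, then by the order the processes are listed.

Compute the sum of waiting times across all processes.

54

Gantt: | 101 0-6 | 103 6-11 | 102 11-18 | 105 18-19 | 104 19-22 |
Completion: 101=6  102=18  103=11  104=22  105=19
Turnaround (C−A): 101=6  102=18  103=11  104=22  105=19
Waiting = turnaround − burst: 101=0, 102=11, 103=6, 104=19, 105=18
Total waiting = 0 + 11 + 6 + 19 + 18 = 54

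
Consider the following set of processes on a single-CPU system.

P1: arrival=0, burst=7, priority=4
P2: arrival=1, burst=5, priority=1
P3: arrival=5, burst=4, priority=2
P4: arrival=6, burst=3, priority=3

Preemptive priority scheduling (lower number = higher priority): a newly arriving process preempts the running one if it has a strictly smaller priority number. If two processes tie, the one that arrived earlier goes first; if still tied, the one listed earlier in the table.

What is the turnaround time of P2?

Schedule: | P1 0-1 | P2 1-6 | P3 6-10 | P4 10-13 | P1 13-19 |
Completion: P1=19  P2=6  P3=10  P4=13
Turnaround (C−A): P1=19  P2=5  P3=5  P4=7
Turnaround(P2) = completion − arrival = 6 − 1 = 5

5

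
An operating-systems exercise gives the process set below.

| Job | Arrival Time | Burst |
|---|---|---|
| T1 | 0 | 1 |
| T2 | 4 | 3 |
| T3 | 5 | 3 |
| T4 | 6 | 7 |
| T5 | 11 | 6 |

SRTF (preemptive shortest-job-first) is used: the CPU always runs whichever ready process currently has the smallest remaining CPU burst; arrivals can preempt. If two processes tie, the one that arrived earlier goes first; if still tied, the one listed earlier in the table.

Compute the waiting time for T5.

6

Timeline: | T1 0-1 | idle 1-4 | T2 4-7 | T3 7-10 | T4 10-17 | T5 17-23 |
Completion: T1=1  T2=7  T3=10  T4=17  T5=23
Turnaround (C−A): T1=1  T2=3  T3=5  T4=11  T5=12
Waiting(T5) = turnaround − burst = 12 − 6 = 6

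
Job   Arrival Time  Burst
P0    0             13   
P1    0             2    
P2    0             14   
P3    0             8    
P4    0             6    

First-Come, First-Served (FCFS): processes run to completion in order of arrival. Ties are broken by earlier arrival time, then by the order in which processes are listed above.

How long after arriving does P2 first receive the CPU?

Gantt: | P0 0-13 | P1 13-15 | P2 15-29 | P3 29-37 | P4 37-43 |
Completion: P0=13  P1=15  P2=29  P3=37  P4=43
Turnaround (C−A): P0=13  P1=15  P2=29  P3=37  P4=43
Response(P2) = first start − arrival = 15 − 0 = 15

15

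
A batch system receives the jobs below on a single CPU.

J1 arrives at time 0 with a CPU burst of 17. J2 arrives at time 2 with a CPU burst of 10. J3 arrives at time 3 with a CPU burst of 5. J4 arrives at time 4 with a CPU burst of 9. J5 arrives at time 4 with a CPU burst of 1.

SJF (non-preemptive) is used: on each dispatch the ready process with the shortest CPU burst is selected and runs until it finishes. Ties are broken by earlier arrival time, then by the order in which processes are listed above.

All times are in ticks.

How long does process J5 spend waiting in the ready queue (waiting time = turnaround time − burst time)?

Timeline: | J1 0-17 | J5 17-18 | J3 18-23 | J4 23-32 | J2 32-42 |
Completion: J1=17  J2=42  J3=23  J4=32  J5=18
Turnaround (C−A): J1=17  J2=40  J3=20  J4=28  J5=14
Waiting(J5) = turnaround − burst = 14 − 1 = 13

13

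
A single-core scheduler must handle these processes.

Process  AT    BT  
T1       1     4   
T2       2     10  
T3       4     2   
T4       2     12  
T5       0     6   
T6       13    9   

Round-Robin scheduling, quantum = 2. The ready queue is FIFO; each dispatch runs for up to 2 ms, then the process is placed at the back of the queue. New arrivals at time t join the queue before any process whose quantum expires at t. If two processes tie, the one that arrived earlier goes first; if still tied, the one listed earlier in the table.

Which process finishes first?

Gantt: | T5 0-2 | T1 2-4 | T2 4-6 | T4 6-8 | T5 8-10 | T3 10-12 | T1 12-14 | T2 14-16 | T4 16-18 | T5 18-20 | T6 20-22 | T2 22-24 | T4 24-26 | T6 26-28 | T2 28-30 | T4 30-32 | T6 32-34 | T2 34-36 | T4 36-38 | T6 38-40 | T4 40-42 | T6 42-43 |
Completion: T1=14  T2=36  T3=12  T4=42  T5=20  T6=43
Finish order: T3 → T1 → T5 → T2 → T4 → T6

T3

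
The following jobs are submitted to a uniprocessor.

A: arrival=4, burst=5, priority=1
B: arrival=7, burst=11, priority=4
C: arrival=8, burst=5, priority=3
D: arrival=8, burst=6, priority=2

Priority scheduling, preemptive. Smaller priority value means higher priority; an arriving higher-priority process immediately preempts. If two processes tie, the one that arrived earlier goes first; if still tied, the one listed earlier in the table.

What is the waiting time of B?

13

Gantt: | idle 0-4 | A 4-9 | D 9-15 | C 15-20 | B 20-31 |
Completion: A=9  B=31  C=20  D=15
Waiting(B) = turnaround − burst = 24 − 11 = 13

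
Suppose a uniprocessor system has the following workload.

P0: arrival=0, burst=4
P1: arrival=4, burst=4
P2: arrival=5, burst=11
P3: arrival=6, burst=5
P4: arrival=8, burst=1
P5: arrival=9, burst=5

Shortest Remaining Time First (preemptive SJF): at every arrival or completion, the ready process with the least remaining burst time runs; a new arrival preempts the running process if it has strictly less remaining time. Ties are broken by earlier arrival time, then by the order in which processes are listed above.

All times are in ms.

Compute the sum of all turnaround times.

52

Gantt: | P0 0-4 | P1 4-8 | P4 8-9 | P3 9-14 | P5 14-19 | P2 19-30 |
Completion: P0=4  P1=8  P2=30  P3=14  P4=9  P5=19
Turnaround (C−A): P0=4  P1=4  P2=25  P3=8  P4=1  P5=10
Turnaround = completion − arrival: P0=4, P1=4, P2=25, P3=8, P4=1, P5=10
Total turnaround = 4 + 4 + 25 + 8 + 1 + 10 = 52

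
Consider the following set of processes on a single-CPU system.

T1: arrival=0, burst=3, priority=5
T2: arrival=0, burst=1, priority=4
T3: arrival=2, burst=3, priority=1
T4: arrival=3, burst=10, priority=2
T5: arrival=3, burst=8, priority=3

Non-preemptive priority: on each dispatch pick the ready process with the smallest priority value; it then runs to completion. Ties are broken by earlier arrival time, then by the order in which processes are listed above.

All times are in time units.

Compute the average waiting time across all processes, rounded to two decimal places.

4.20

Schedule: | T2 0-1 | T1 1-4 | T3 4-7 | T4 7-17 | T5 17-25 |
Completion: T1=4  T2=1  T3=7  T4=17  T5=25
Turnaround (C−A): T1=4  T2=1  T3=5  T4=14  T5=22
Waiting times: T1=1, T2=0, T3=2, T4=4, T5=14
Average waiting = (1+0+2+4+14) / 5 = 21/5 = 4.20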